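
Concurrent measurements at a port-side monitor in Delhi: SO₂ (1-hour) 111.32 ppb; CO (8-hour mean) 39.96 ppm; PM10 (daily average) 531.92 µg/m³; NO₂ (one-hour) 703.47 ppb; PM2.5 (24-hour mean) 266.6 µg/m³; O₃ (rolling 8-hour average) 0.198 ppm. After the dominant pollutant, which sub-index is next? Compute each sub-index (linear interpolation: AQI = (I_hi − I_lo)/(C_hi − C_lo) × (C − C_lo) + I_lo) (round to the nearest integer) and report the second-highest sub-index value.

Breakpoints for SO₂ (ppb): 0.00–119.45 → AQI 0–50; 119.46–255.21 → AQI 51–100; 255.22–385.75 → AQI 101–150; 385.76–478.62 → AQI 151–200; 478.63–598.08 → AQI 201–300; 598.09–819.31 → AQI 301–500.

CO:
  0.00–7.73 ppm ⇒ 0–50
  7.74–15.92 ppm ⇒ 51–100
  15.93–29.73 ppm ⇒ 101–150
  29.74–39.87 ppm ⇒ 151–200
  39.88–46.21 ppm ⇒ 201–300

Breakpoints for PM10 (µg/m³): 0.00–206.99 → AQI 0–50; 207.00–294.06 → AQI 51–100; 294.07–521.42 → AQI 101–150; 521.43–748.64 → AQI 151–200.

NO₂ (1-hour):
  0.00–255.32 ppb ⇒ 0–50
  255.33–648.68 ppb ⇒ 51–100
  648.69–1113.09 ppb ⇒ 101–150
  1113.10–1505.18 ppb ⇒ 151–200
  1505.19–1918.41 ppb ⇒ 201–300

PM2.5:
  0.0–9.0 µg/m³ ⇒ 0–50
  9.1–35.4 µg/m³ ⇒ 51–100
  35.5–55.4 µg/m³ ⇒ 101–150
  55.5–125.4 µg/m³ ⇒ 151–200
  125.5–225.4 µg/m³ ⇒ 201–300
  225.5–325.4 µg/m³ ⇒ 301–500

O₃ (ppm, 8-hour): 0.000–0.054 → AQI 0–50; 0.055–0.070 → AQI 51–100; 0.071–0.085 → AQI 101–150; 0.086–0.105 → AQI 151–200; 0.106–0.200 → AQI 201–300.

298

SO₂: 111.32 lies in 0.00–119.45, so I_lo=0, I_hi=50, C_lo=0.00, C_hi=119.45.
(50−0)/(119.45−0.00) × (111.32−0.00) + 0 = 50/119.45 × 111.32 + 0 ≈ 46.60 → 47.
CO: 39.96 ∈ [39.88, 46.21] ↔ index [201, 300].
201 + (39.96−39.88)·(300−201)/(46.21−39.88) = 201 + 0.08·99/6.33 ≈ 202.25, so AQI = 202.
PM10: row 521.43–748.64 (AQI 151–200). (200−151)·(531.92−521.43)/(748.64−521.43) + 151 = 49·10.49/227.21 + 151 ≈ 153.26 → 153.
NO₂ 703.47: bracket 648.69–1113.09 → index 101–150; slope 49/464.40, offset 54.78.
AQI = 101 + 49/464.40·54.78 ≈ 106.78 ⇒ 107.
PM2.5: 266.6 ∈ [225.5, 325.4] ↔ index [301, 500].
301 + (266.6−225.5)·(500−301)/(325.4−225.5) = 301 + 41.1·199/99.9 ≈ 382.87, so AQI = 383.
O₃ 0.198: bracket 0.106–0.200 → index 201–300; slope 99/0.094, offset 0.092.
AQI = 201 + 99/0.094·0.092 ≈ 297.89 ⇒ 298.
Sub-indices: SO₂→47, CO→202, PM10→153, NO₂→107, PM2.5→383, O₃→298. Ranked high→low: 383, 298, 202, 153, 107, 47. Second-highest sub-index = 298.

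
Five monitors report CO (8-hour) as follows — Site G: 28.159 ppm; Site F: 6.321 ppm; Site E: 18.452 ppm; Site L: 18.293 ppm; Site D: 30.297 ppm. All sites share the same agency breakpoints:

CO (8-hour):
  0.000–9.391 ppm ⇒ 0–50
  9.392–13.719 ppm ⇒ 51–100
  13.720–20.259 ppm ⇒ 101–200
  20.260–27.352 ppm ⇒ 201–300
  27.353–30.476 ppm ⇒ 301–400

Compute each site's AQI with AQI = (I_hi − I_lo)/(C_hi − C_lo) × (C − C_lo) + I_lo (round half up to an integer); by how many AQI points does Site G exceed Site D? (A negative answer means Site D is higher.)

-67

Site G: 28.159 lies in 27.353–30.476, so I_lo=301, I_hi=400, C_lo=27.353, C_hi=30.476.
(400−301)/(30.476−27.353) × (28.159−27.353) + 301 = 99/3.123 × 0.806 + 301 ≈ 326.55 → 327.
Site F 6.321: bracket 0.000–9.391 → index 0–50; slope 50/9.391, offset 6.321.
AQI = 0 + 50/9.391·6.321 ≈ 33.65 ⇒ 34.
Site E: 18.452 ∈ [13.720, 20.259] ↔ index [101, 200].
101 + (18.452−13.720)·(200−101)/(20.259−13.720) = 101 + 4.732·99/6.539 ≈ 172.64, so AQI = 173.
Site L: 18.293 lies in 13.720–20.259, so I_lo=101, I_hi=200, C_lo=13.720, C_hi=20.259.
(200−101)/(20.259−13.720) × (18.293−13.720) + 101 = 99/6.539 × 4.573 + 101 ≈ 170.23 → 170.
Site D: 30.297 lies in 27.353–30.476, so I_lo=301, I_hi=400, C_lo=27.353, C_hi=30.476.
(400−301)/(30.476−27.353) × (30.297−27.353) + 301 = 99/3.123 × 2.944 + 301 ≈ 394.33 → 394.
AQIs: Site G=327, Site F=34, Site E=173, Site L=170, Site D=394. Site G (327) − Site D (394) = -67.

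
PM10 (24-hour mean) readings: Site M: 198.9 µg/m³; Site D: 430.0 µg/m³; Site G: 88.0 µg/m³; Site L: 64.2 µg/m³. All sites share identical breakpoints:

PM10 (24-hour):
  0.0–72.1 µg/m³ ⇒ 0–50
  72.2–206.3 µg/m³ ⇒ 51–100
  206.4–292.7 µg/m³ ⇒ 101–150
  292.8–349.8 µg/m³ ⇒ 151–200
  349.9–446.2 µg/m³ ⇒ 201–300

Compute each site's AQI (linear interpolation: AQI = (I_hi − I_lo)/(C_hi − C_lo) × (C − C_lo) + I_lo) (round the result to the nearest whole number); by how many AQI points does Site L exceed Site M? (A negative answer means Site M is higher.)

Site M 198.9: bracket 72.2–206.3 → index 51–100; slope 49/134.1, offset 126.7.
AQI = 51 + 49/134.1·126.7 ≈ 97.30 ⇒ 97.
Site D: 430.0 lies in 349.9–446.2, so I_lo=201, I_hi=300, C_lo=349.9, C_hi=446.2.
(300−201)/(446.2−349.9) × (430.0−349.9) + 201 = 99/96.3 × 80.1 + 201 ≈ 283.35 → 283.
Site G: row 72.2–206.3 (AQI 51–100). (100−51)·(88.0−72.2)/(206.3−72.2) + 51 = 49·15.8/134.1 + 51 ≈ 56.77 → 57.
Site L: 64.2 lies in 0.0–72.1, so I_lo=0, I_hi=50, C_lo=0.0, C_hi=72.1.
(50−0)/(72.1−0.0) × (64.2−0.0) + 0 = 50/72.1 × 64.2 + 0 ≈ 44.52 → 45.
AQIs: Site M=97, Site D=283, Site G=57, Site L=45. Site L (45) − Site M (97) = -52.

-52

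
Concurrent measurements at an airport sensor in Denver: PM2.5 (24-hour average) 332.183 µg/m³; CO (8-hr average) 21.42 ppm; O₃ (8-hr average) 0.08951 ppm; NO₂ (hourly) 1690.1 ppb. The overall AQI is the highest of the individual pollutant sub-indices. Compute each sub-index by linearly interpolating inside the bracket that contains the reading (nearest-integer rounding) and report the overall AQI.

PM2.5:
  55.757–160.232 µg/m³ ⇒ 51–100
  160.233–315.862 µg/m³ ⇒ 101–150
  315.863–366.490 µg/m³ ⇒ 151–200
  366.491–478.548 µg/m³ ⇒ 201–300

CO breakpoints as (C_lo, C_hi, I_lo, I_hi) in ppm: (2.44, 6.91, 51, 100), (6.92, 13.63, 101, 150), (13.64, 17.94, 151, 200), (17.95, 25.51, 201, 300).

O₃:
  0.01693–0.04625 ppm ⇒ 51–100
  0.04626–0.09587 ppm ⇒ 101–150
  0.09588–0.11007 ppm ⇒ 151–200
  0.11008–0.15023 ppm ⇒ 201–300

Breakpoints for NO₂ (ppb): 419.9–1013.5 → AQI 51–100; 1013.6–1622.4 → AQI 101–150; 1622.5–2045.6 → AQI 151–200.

246

PM2.5: row 315.863–366.490 (AQI 151–200). (200−151)·(332.183−315.863)/(366.490−315.863) + 151 = 49·16.320/50.627 + 151 ≈ 166.80 → 167.
CO: 21.42 ∈ [17.95, 25.51] ↔ index [201, 300].
201 + (21.42−17.95)·(300−201)/(25.51−17.95) = 201 + 3.47·99/7.56 ≈ 246.44, so AQI = 246.
O₃: row 0.04626–0.09587 (AQI 101–150). (150−101)·(0.08951−0.04626)/(0.09587−0.04626) + 101 = 49·0.04325/0.04961 + 101 ≈ 143.72 → 144.
NO₂: 1690.1 ∈ [1622.5, 2045.6] ↔ index [151, 200].
151 + (1690.1−1622.5)·(200−151)/(2045.6−1622.5) = 151 + 67.6·49/423.1 ≈ 158.83, so AQI = 159.
Sub-indices: PM2.5→167, CO→246, O₃→144, NO₂→159. Overall AQI = max = 246; dominant pollutant is CO.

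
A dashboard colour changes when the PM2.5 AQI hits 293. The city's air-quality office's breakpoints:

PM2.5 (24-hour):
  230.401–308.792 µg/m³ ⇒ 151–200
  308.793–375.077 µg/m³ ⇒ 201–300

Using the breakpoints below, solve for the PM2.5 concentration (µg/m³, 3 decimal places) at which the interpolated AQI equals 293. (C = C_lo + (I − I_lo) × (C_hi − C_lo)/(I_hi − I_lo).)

370.390

AQI 293 lies in the 201–300 band, which corresponds to 308.793–375.077 µg/m³.
C = 308.793 + (293−201)×(375.077−308.793)/(300−201) = 308.793 + 92×66.284/99 ≈ 370.39025 µg/m³ → 370.390 µg/m³ to 3 dp.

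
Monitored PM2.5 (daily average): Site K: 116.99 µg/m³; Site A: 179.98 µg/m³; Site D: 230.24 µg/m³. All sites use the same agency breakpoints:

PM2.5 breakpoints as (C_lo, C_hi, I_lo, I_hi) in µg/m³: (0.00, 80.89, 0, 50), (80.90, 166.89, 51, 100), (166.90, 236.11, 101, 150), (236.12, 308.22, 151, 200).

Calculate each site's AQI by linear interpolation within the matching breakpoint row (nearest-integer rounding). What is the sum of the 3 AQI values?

Site K: 116.99 lies in 80.90–166.89, so I_lo=51, I_hi=100, C_lo=80.90, C_hi=166.89.
(100−51)/(166.89−80.90) × (116.99−80.90) + 51 = 49/85.99 × 36.09 + 51 ≈ 71.57 → 72.
Site A: 179.98 lies in 166.90–236.11, so I_lo=101, I_hi=150, C_lo=166.90, C_hi=236.11.
(150−101)/(236.11−166.90) × (179.98−166.90) + 101 = 49/69.21 × 13.08 + 101 ≈ 110.26 → 110.
Site D: 230.24 ∈ [166.90, 236.11] ↔ index [101, 150].
101 + (230.24−166.90)·(150−101)/(236.11−166.90) = 101 + 63.34·49/69.21 ≈ 145.84, so AQI = 146.
AQIs: Site K=72, Site A=110, Site D=146. Sum = 72 + 110 + 146 = 328.

328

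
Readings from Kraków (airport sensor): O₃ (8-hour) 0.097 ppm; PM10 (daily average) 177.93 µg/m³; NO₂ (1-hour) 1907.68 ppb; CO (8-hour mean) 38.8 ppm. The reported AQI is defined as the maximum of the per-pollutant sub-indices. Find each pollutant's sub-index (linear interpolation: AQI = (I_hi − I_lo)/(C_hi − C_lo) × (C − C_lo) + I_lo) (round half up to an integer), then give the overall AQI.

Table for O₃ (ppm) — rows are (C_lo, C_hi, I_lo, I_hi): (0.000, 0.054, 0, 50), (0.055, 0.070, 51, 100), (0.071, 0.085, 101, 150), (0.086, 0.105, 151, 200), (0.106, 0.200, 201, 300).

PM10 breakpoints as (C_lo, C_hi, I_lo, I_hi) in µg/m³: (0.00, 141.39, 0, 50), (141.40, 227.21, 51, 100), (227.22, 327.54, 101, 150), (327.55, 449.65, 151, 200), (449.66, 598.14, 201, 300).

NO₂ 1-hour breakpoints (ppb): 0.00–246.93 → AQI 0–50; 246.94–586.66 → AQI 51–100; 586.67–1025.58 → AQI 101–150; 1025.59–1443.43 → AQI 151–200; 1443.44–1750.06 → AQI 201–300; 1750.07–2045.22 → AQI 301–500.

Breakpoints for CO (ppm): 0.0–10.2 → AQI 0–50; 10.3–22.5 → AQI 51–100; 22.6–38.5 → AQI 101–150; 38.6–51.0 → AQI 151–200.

O₃: row 0.086–0.105 (AQI 151–200). (200−151)·(0.097−0.086)/(0.105−0.086) + 151 = 49·0.011/0.019 + 151 ≈ 179.37 → 179.
PM10: 177.93 ∈ [141.40, 227.21] ↔ index [51, 100].
51 + (177.93−141.40)·(100−51)/(227.21−141.40) = 51 + 36.53·49/85.81 ≈ 71.86, so AQI = 72.
NO₂: row 1750.07–2045.22 (AQI 301–500). (500−301)·(1907.68−1750.07)/(2045.22−1750.07) + 301 = 199·157.61/295.15 + 301 ≈ 407.27 → 407.
CO 38.8: bracket 38.6–51.0 → index 151–200; slope 49/12.4, offset 0.2.
AQI = 151 + 49/12.4·0.2 ≈ 151.79 ⇒ 152.
Sub-indices: O₃→179, PM10→72, NO₂→407, CO→152. Overall AQI = max = 407; dominant pollutant is NO₂.

407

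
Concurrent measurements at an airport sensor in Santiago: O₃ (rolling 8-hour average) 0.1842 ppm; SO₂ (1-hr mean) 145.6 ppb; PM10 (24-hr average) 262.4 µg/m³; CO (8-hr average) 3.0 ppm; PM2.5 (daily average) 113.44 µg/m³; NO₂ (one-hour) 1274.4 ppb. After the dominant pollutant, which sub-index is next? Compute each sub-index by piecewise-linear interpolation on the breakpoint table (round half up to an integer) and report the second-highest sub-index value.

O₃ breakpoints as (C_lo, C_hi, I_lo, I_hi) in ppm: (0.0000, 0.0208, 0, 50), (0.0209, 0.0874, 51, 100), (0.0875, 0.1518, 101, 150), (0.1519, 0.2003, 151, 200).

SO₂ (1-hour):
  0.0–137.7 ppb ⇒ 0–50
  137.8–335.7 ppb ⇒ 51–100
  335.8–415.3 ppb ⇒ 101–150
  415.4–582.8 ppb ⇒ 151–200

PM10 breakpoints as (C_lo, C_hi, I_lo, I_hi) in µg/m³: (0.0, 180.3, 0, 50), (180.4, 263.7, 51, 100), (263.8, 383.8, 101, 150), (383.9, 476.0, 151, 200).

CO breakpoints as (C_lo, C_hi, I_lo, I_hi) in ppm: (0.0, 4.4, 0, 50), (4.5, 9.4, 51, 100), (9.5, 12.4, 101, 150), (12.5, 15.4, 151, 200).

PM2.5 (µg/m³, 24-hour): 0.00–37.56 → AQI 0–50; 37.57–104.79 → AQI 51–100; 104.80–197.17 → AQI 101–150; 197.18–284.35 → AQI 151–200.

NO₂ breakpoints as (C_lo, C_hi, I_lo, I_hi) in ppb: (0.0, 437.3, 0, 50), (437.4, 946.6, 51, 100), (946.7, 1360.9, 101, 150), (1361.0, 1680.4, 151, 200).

O₃: 0.1842 ∈ [0.1519, 0.2003] ↔ index [151, 200].
151 + (0.1842−0.1519)·(200−151)/(0.2003−0.1519) = 151 + 0.0323·49/0.0484 ≈ 183.70, so AQI = 184.
SO₂ 145.6: bracket 137.8–335.7 → index 51–100; slope 49/197.9, offset 7.8.
AQI = 51 + 49/197.9·7.8 ≈ 52.93 ⇒ 53.
PM10 262.4: bracket 180.4–263.7 → index 51–100; slope 49/83.3, offset 82.0.
AQI = 51 + 49/83.3·82.0 ≈ 99.24 ⇒ 99.
CO: 3.0 lies in 0.0–4.4, so I_lo=0, I_hi=50, C_lo=0.0, C_hi=4.4.
(50−0)/(4.4−0.0) × (3.0−0.0) + 0 = 50/4.4 × 3.0 + 0 ≈ 34.09 → 34.
PM2.5: 113.44 ∈ [104.80, 197.17] ↔ index [101, 150].
101 + (113.44−104.80)·(150−101)/(197.17−104.80) = 101 + 8.64·49/92.37 ≈ 105.58, so AQI = 106.
NO₂: 1274.4 lies in 946.7–1360.9, so I_lo=101, I_hi=150, C_lo=946.7, C_hi=1360.9.
(150−101)/(1360.9−946.7) × (1274.4−946.7) + 101 = 49/414.2 × 327.7 + 101 ≈ 139.77 → 140.
Sub-indices: O₃→184, SO₂→53, PM10→99, CO→34, PM2.5→106, NO₂→140. Ranked high→low: 184, 140, 106, 99, 53, 34. Second-highest sub-index = 140.

140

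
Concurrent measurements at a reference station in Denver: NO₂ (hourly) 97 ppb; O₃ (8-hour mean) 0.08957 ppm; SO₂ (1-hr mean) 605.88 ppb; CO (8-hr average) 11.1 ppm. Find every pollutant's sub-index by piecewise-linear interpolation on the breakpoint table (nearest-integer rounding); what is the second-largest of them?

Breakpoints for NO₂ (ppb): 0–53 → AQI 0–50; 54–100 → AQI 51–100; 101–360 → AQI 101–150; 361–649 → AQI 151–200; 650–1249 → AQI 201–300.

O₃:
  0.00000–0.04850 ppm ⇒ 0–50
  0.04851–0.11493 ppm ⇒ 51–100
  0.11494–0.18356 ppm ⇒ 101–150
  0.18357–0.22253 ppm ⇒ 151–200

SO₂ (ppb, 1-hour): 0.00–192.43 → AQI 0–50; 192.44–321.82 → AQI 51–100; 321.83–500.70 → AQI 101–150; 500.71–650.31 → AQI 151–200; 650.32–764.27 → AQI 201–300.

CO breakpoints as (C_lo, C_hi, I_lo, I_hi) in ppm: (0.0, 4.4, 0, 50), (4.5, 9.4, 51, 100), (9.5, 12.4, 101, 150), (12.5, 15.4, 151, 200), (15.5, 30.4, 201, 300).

128

NO₂: 97 ∈ [54, 100] ↔ index [51, 100].
51 + (97−54)·(100−51)/(100−54) = 51 + 43·49/46 ≈ 96.80, so AQI = 97.
O₃ 0.08957: bracket 0.04851–0.11493 → index 51–100; slope 49/0.06642, offset 0.04106.
AQI = 51 + 49/0.06642·0.04106 ≈ 81.29 ⇒ 81.
SO₂: 605.88 lies in 500.71–650.31, so I_lo=151, I_hi=200, C_lo=500.71, C_hi=650.31.
(200−151)/(650.31−500.71) × (605.88−500.71) + 151 = 49/149.60 × 105.17 + 151 ≈ 185.45 → 185.
CO 11.1: bracket 9.5–12.4 → index 101–150; slope 49/2.9, offset 1.6.
AQI = 101 + 49/2.9·1.6 ≈ 128.03 ⇒ 128.
Sub-indices: NO₂→97, O₃→81, SO₂→185, CO→128. Ranked high→low: 185, 128, 97, 81. Second-highest sub-index = 128.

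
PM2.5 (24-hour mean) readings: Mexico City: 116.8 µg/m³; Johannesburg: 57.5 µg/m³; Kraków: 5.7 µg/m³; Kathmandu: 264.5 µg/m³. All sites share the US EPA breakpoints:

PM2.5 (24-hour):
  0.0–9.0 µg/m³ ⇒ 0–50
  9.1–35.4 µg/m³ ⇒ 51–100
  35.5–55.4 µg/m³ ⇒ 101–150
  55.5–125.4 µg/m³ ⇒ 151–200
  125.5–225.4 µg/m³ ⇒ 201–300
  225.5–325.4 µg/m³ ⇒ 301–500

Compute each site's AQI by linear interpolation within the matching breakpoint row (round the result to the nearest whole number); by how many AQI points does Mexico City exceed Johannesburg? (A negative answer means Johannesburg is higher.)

Mexico City 116.8: bracket 55.5–125.4 → index 151–200; slope 49/69.9, offset 61.3.
AQI = 151 + 49/69.9·61.3 ≈ 193.97 ⇒ 194.
Johannesburg: 57.5 ∈ [55.5, 125.4] ↔ index [151, 200].
151 + (57.5−55.5)·(200−151)/(125.4−55.5) = 151 + 2.0·49/69.9 ≈ 152.40, so AQI = 152.
Kraków: 5.7 lies in 0.0–9.0, so I_lo=0, I_hi=50, C_lo=0.0, C_hi=9.0.
(50−0)/(9.0−0.0) × (5.7−0.0) + 0 = 50/9.0 × 5.7 + 0 ≈ 31.67 → 32.
Kathmandu: row 225.5–325.4 (AQI 301–500). (500−301)·(264.5−225.5)/(325.4−225.5) + 301 = 199·39.0/99.9 + 301 ≈ 378.69 → 379.
AQIs: Mexico City=194, Johannesburg=152, Kraków=32, Kathmandu=379. Mexico City (194) − Johannesburg (152) = 42.

42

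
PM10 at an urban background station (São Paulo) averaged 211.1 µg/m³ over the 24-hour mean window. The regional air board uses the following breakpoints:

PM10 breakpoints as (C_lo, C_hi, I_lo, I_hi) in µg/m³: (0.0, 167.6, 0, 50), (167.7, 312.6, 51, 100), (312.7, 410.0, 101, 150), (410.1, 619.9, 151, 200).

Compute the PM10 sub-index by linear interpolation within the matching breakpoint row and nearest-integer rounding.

PM10 211.1: bracket 167.7–312.6 → index 51–100; slope 49/144.9, offset 43.4.
AQI = 51 + 49/144.9·43.4 ≈ 65.68 ⇒ 66.

66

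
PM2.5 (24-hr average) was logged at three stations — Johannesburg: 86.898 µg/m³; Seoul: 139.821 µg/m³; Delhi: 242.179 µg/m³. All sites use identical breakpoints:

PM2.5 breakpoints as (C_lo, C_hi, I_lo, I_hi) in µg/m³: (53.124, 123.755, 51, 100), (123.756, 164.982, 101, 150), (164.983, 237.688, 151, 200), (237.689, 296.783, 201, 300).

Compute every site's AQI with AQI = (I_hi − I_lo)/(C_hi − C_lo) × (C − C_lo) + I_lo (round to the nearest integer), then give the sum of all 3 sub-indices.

403

Johannesburg: row 53.124–123.755 (AQI 51–100). (100−51)·(86.898−53.124)/(123.755−53.124) + 51 = 49·33.774/70.631 + 51 ≈ 74.43 → 74.
Seoul: row 123.756–164.982 (AQI 101–150). (150−101)·(139.821−123.756)/(164.982−123.756) + 101 = 49·16.065/41.226 + 101 ≈ 120.09 → 120.
Delhi 242.179: bracket 237.689–296.783 → index 201–300; slope 99/59.094, offset 4.490.
AQI = 201 + 99/59.094·4.490 ≈ 208.52 ⇒ 209.
AQIs: Johannesburg=74, Seoul=120, Delhi=209. Sum = 74 + 120 + 209 = 403.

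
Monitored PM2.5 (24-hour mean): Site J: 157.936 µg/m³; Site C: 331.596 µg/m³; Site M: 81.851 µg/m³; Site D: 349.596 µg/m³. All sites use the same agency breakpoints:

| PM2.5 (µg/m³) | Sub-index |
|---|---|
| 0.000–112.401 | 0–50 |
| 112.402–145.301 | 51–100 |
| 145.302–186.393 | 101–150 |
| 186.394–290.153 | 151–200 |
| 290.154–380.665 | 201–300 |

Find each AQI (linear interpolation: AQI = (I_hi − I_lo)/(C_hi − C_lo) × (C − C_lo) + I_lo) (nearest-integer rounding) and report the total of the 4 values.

Site J: 157.936 ∈ [145.302, 186.393] ↔ index [101, 150].
101 + (157.936−145.302)·(150−101)/(186.393−145.302) = 101 + 12.634·49/41.091 ≈ 116.07, so AQI = 116.
Site C: 331.596 lies in 290.154–380.665, so I_lo=201, I_hi=300, C_lo=290.154, C_hi=380.665.
(300−201)/(380.665−290.154) × (331.596−290.154) + 201 = 99/90.511 × 41.442 + 201 ≈ 246.33 → 246.
Site M: 81.851 lies in 0.000–112.401, so I_lo=0, I_hi=50, C_lo=0.000, C_hi=112.401.
(50−0)/(112.401−0.000) × (81.851−0.000) + 0 = 50/112.401 × 81.851 + 0 ≈ 36.41 → 36.
Site D: 349.596 ∈ [290.154, 380.665] ↔ index [201, 300].
201 + (349.596−290.154)·(300−201)/(380.665−290.154) = 201 + 59.442·99/90.511 ≈ 266.02, so AQI = 266.
AQIs: Site J=116, Site C=246, Site M=36, Site D=266. Sum = 116 + 246 + 36 + 266 = 664.

664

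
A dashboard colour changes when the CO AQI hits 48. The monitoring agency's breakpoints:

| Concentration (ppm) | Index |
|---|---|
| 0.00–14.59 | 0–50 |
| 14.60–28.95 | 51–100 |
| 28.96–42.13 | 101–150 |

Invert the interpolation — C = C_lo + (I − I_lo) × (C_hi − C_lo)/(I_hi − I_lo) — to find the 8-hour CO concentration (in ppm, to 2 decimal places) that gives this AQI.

AQI 48 lies in the 0–50 band, which corresponds to 0.00–14.59 ppm.
C = 0.00 + (48−0)×(14.59−0.00)/(50−0) = 0.00 + 48×14.59/50 ≈ 14.0064 ppm → 14.01 ppm to 2 dp.

14.01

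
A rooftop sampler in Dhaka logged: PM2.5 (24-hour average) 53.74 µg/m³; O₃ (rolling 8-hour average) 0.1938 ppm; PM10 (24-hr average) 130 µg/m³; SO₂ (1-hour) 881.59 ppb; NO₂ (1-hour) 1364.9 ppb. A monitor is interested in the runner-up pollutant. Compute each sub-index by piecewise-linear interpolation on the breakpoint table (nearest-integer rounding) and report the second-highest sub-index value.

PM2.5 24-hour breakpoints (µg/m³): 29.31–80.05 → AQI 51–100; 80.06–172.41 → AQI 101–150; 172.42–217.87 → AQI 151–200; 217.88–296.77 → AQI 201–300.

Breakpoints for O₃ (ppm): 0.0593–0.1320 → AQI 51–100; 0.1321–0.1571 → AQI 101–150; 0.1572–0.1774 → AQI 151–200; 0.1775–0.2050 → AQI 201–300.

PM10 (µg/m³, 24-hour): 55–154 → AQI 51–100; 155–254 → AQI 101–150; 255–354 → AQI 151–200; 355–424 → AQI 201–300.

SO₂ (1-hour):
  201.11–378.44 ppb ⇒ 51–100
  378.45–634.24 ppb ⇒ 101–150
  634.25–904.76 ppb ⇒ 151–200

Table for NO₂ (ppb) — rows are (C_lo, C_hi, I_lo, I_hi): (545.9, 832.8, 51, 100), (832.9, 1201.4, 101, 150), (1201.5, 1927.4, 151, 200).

PM2.5: 53.74 lies in 29.31–80.05, so I_lo=51, I_hi=100, C_lo=29.31, C_hi=80.05.
(100−51)/(80.05−29.31) × (53.74−29.31) + 51 = 49/50.74 × 24.43 + 51 ≈ 74.59 → 75.
O₃: row 0.1775–0.2050 (AQI 201–300). (300−201)·(0.1938−0.1775)/(0.2050−0.1775) + 201 = 99·0.0163/0.0275 + 201 ≈ 259.68 → 260.
PM10: row 55–154 (AQI 51–100). (100−51)·(130−55)/(154−55) + 51 = 49·75/99 + 51 ≈ 88.12 → 88.
SO₂: 881.59 ∈ [634.25, 904.76] ↔ index [151, 200].
151 + (881.59−634.25)·(200−151)/(904.76−634.25) = 151 + 247.34·49/270.51 ≈ 195.80, so AQI = 196.
NO₂: 1364.9 ∈ [1201.5, 1927.4] ↔ index [151, 200].
151 + (1364.9−1201.5)·(200−151)/(1927.4−1201.5) = 151 + 163.4·49/725.9 ≈ 162.03, so AQI = 162.
Sub-indices: PM2.5→75, O₃→260, PM10→88, SO₂→196, NO₂→162. Ranked high→low: 260, 196, 162, 88, 75. Second-highest sub-index = 196.

196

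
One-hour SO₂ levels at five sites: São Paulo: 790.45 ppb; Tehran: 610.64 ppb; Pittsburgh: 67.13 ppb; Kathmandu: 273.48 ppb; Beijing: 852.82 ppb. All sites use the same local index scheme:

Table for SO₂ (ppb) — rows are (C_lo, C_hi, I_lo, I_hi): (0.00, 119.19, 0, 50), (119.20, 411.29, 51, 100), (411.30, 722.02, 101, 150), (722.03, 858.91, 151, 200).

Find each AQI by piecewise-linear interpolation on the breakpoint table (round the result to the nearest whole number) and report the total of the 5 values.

610

São Paulo: 790.45 ∈ [722.03, 858.91] ↔ index [151, 200].
151 + (790.45−722.03)·(200−151)/(858.91−722.03) = 151 + 68.42·49/136.88 ≈ 175.49, so AQI = 175.
Tehran 610.64: bracket 411.30–722.02 → index 101–150; slope 49/310.72, offset 199.34.
AQI = 101 + 49/310.72·199.34 ≈ 132.44 ⇒ 132.
Pittsburgh: 67.13 lies in 0.00–119.19, so I_lo=0, I_hi=50, C_lo=0.00, C_hi=119.19.
(50−0)/(119.19−0.00) × (67.13−0.00) + 0 = 50/119.19 × 67.13 + 0 ≈ 28.16 → 28.
Kathmandu: row 119.20–411.29 (AQI 51–100). (100−51)·(273.48−119.20)/(411.29−119.20) + 51 = 49·154.28/292.09 + 51 ≈ 76.88 → 77.
Beijing 852.82: bracket 722.03–858.91 → index 151–200; slope 49/136.88, offset 130.79.
AQI = 151 + 49/136.88·130.79 ≈ 197.82 ⇒ 198.
AQIs: São Paulo=175, Tehran=132, Pittsburgh=28, Kathmandu=77, Beijing=198. Sum = 175 + 132 + 28 + 77 + 198 = 610.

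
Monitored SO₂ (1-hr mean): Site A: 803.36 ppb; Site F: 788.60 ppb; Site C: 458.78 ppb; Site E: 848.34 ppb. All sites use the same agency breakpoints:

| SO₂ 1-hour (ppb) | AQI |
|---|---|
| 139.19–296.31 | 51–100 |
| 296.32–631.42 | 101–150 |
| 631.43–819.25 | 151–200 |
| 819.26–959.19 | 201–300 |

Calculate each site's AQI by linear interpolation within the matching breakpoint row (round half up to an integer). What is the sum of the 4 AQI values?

Site A: 803.36 ∈ [631.43, 819.25] ↔ index [151, 200].
151 + (803.36−631.43)·(200−151)/(819.25−631.43) = 151 + 171.93·49/187.82 ≈ 195.85, so AQI = 196.
Site F: 788.60 ∈ [631.43, 819.25] ↔ index [151, 200].
151 + (788.60−631.43)·(200−151)/(819.25−631.43) = 151 + 157.17·49/187.82 ≈ 192.00, so AQI = 192.
Site C: row 296.32–631.42 (AQI 101–150). (150−101)·(458.78−296.32)/(631.42−296.32) + 101 = 49·162.46/335.10 + 101 ≈ 124.76 → 125.
Site E: 848.34 ∈ [819.26, 959.19] ↔ index [201, 300].
201 + (848.34−819.26)·(300−201)/(959.19−819.26) = 201 + 29.08·99/139.93 ≈ 221.57, so AQI = 222.
AQIs: Site A=196, Site F=192, Site C=125, Site E=222. Sum = 196 + 192 + 125 + 222 = 735.

735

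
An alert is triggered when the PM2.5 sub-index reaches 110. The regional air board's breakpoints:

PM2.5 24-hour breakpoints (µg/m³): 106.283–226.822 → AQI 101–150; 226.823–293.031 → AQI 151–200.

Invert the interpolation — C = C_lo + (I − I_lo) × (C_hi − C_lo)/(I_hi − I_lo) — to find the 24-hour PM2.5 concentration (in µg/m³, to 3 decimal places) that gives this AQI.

AQI 110 lies in the 101–150 band, which corresponds to 106.283–226.822 µg/m³.
C = 106.283 + (110−101)×(226.822−106.283)/(150−101) = 106.283 + 9×120.539/49 ≈ 128.42282 µg/m³ → 128.423 µg/m³ to 3 dp.

128.423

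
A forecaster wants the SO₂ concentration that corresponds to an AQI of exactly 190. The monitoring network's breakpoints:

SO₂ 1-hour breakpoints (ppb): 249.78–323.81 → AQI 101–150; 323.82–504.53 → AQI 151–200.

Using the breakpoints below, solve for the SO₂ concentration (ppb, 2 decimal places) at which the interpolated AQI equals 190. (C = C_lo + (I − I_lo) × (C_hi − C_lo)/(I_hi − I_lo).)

467.65

AQI 190 lies in the 151–200 band, which corresponds to 323.82–504.53 ppb.
C = 323.82 + (190−151)×(504.53−323.82)/(200−151) = 323.82 + 39×180.71/49 ≈ 467.6504 ppb → 467.65 ppb to 2 dp.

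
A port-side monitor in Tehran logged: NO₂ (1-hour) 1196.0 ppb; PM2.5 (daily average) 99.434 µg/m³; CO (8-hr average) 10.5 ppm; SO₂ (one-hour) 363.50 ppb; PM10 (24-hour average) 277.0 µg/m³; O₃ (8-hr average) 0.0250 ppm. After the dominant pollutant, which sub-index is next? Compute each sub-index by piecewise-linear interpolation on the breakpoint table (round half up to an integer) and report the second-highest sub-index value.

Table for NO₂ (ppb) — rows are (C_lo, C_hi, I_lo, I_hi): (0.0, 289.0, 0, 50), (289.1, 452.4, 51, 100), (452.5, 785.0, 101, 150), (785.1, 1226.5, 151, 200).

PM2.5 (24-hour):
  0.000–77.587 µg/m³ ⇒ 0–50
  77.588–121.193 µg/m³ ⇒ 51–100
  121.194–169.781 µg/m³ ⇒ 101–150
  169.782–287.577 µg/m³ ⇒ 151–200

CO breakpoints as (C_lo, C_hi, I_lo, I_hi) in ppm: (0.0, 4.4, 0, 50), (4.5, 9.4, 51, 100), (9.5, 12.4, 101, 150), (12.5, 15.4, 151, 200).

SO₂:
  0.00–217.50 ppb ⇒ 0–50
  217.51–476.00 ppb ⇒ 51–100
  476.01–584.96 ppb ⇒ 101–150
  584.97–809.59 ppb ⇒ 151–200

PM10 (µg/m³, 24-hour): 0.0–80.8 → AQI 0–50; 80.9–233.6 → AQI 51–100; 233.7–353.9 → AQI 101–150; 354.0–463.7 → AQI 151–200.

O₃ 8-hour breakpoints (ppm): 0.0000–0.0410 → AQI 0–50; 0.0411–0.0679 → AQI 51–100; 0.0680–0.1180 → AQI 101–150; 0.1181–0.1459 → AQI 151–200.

119

NO₂: 1196.0 lies in 785.1–1226.5, so I_lo=151, I_hi=200, C_lo=785.1, C_hi=1226.5.
(200−151)/(1226.5−785.1) × (1196.0−785.1) + 151 = 49/441.4 × 410.9 + 151 ≈ 196.61 → 197.
PM2.5: row 77.588–121.193 (AQI 51–100). (100−51)·(99.434−77.588)/(121.193−77.588) + 51 = 49·21.846/43.605 + 51 ≈ 75.55 → 76.
CO: 10.5 lies in 9.5–12.4, so I_lo=101, I_hi=150, C_lo=9.5, C_hi=12.4.
(150−101)/(12.4−9.5) × (10.5−9.5) + 101 = 49/2.9 × 1.0 + 101 ≈ 117.90 → 118.
SO₂ 363.50: bracket 217.51–476.00 → index 51–100; slope 49/258.49, offset 145.99.
AQI = 51 + 49/258.49·145.99 ≈ 78.67 ⇒ 79.
PM10: row 233.7–353.9 (AQI 101–150). (150−101)·(277.0−233.7)/(353.9−233.7) + 101 = 49·43.3/120.2 + 101 ≈ 118.65 → 119.
O₃: row 0.0000–0.0410 (AQI 0–50). (50−0)·(0.0250−0.0000)/(0.0410−0.0000) + 0 = 50·0.0250/0.0410 + 0 ≈ 30.49 → 30.
Sub-indices: NO₂→197, PM2.5→76, CO→118, SO₂→79, PM10→119, O₃→30. Ranked high→low: 197, 119, 118, 79, 76, 30. Second-highest sub-index = 119.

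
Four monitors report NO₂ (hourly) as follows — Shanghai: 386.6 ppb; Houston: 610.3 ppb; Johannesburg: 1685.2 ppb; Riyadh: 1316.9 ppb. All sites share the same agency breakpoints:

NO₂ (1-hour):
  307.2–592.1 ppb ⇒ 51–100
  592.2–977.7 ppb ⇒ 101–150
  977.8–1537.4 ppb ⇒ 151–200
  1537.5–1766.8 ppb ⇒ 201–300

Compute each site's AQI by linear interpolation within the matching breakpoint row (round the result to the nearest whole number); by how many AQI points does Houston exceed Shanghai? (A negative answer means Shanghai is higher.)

38

Shanghai: row 307.2–592.1 (AQI 51–100). (100−51)·(386.6−307.2)/(592.1−307.2) + 51 = 49·79.4/284.9 + 51 ≈ 64.66 → 65.
Houston: 610.3 lies in 592.2–977.7, so I_lo=101, I_hi=150, C_lo=592.2, C_hi=977.7.
(150−101)/(977.7−592.2) × (610.3−592.2) + 101 = 49/385.5 × 18.1 + 101 ≈ 103.30 → 103.
Johannesburg: 1685.2 ∈ [1537.5, 1766.8] ↔ index [201, 300].
201 + (1685.2−1537.5)·(300−201)/(1766.8−1537.5) = 201 + 147.7·99/229.3 ≈ 264.77, so AQI = 265.
Riyadh 1316.9: bracket 977.8–1537.4 → index 151–200; slope 49/559.6, offset 339.1.
AQI = 151 + 49/559.6·339.1 ≈ 180.69 ⇒ 181.
AQIs: Shanghai=65, Houston=103, Johannesburg=265, Riyadh=181. Houston (103) − Shanghai (65) = 38.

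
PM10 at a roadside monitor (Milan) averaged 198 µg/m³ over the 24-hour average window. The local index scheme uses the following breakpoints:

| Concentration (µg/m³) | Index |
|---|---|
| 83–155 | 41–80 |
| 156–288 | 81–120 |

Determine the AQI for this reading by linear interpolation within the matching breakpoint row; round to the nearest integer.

PM10 198: bracket 156–288 → index 81–120; slope 39/132, offset 42.
AQI = 81 + 39/132·42 ≈ 93.41 ⇒ 93.

93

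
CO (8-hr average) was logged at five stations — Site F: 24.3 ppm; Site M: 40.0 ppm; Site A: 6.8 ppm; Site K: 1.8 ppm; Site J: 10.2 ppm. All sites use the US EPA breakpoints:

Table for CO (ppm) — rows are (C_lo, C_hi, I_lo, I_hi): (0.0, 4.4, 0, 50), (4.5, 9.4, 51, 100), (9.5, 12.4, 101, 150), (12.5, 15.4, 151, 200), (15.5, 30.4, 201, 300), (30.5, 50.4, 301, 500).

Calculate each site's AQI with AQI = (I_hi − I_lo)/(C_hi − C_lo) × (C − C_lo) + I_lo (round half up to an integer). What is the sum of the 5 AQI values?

Site F: row 15.5–30.4 (AQI 201–300). (300−201)·(24.3−15.5)/(30.4−15.5) + 201 = 99·8.8/14.9 + 201 ≈ 259.47 → 259.
Site M: 40.0 ∈ [30.5, 50.4] ↔ index [301, 500].
301 + (40.0−30.5)·(500−301)/(50.4−30.5) = 301 + 9.5·199/19.9 ≈ 396.00, so AQI = 396.
Site A: 6.8 ∈ [4.5, 9.4] ↔ index [51, 100].
51 + (6.8−4.5)·(100−51)/(9.4−4.5) = 51 + 2.3·49/4.9 ≈ 74.00, so AQI = 74.
Site K: 1.8 lies in 0.0–4.4, so I_lo=0, I_hi=50, C_lo=0.0, C_hi=4.4.
(50−0)/(4.4−0.0) × (1.8−0.0) + 0 = 50/4.4 × 1.8 + 0 ≈ 20.45 → 20.
Site J: 10.2 lies in 9.5–12.4, so I_lo=101, I_hi=150, C_lo=9.5, C_hi=12.4.
(150−101)/(12.4−9.5) × (10.2−9.5) + 101 = 49/2.9 × 0.7 + 101 ≈ 112.83 → 113.
AQIs: Site F=259, Site M=396, Site A=74, Site K=20, Site J=113. Sum = 259 + 396 + 74 + 20 + 113 = 862.

862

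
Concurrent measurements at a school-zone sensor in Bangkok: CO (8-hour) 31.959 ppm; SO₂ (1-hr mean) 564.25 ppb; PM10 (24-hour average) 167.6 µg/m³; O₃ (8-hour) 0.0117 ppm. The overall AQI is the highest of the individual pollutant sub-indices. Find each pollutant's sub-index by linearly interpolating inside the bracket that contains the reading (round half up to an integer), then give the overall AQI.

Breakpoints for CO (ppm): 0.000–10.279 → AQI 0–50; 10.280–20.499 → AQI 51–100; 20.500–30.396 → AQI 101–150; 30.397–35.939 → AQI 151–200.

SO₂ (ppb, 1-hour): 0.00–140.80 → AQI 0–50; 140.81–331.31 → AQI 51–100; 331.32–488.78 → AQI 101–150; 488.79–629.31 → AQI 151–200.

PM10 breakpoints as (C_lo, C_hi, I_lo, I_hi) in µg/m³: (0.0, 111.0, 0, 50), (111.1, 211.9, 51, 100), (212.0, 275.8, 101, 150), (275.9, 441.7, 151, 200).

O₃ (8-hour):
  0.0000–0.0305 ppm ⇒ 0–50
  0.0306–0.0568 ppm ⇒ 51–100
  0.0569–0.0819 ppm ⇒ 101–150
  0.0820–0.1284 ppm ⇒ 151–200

CO: row 30.397–35.939 (AQI 151–200). (200−151)·(31.959−30.397)/(35.939−30.397) + 151 = 49·1.562/5.542 + 151 ≈ 164.81 → 165.
SO₂: 564.25 lies in 488.79–629.31, so I_lo=151, I_hi=200, C_lo=488.79, C_hi=629.31.
(200−151)/(629.31−488.79) × (564.25−488.79) + 151 = 49/140.52 × 75.46 + 151 ≈ 177.31 → 177.
PM10: 167.6 lies in 111.1–211.9, so I_lo=51, I_hi=100, C_lo=111.1, C_hi=211.9.
(100−51)/(211.9−111.1) × (167.6−111.1) + 51 = 49/100.8 × 56.5 + 51 ≈ 78.47 → 78.
O₃: 0.0117 lies in 0.0000–0.0305, so I_lo=0, I_hi=50, C_lo=0.0000, C_hi=0.0305.
(50−0)/(0.0305−0.0000) × (0.0117−0.0000) + 0 = 50/0.0305 × 0.0117 + 0 ≈ 19.18 → 19.
Sub-indices: CO→165, SO₂→177, PM10→78, O₃→19. Overall AQI = max = 177; dominant pollutant is SO₂.
AQI 177: Unhealthy.

177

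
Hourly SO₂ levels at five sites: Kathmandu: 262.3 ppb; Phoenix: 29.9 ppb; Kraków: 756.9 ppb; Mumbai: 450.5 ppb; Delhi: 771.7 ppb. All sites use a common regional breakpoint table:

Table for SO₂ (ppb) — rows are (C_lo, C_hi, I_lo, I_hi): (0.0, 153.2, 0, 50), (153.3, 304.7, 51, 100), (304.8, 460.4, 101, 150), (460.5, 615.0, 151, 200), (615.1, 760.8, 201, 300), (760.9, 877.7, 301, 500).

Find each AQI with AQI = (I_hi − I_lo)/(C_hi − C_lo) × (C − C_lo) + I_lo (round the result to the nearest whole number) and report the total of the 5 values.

Kathmandu: 262.3 lies in 153.3–304.7, so I_lo=51, I_hi=100, C_lo=153.3, C_hi=304.7.
(100−51)/(304.7−153.3) × (262.3−153.3) + 51 = 49/151.4 × 109.0 + 51 ≈ 86.28 → 86.
Phoenix: row 0.0–153.2 (AQI 0–50). (50−0)·(29.9−0.0)/(153.2−0.0) + 0 = 50·29.9/153.2 + 0 ≈ 9.76 → 10.
Kraków: 756.9 ∈ [615.1, 760.8] ↔ index [201, 300].
201 + (756.9−615.1)·(300−201)/(760.8−615.1) = 201 + 141.8·99/145.7 ≈ 297.35, so AQI = 297.
Mumbai 450.5: bracket 304.8–460.4 → index 101–150; slope 49/155.6, offset 145.7.
AQI = 101 + 49/155.6·145.7 ≈ 146.88 ⇒ 147.
Delhi: 771.7 ∈ [760.9, 877.7] ↔ index [301, 500].
301 + (771.7−760.9)·(500−301)/(877.7−760.9) = 301 + 10.8·199/116.8 ≈ 319.40, so AQI = 319.
AQIs: Kathmandu=86, Phoenix=10, Kraków=297, Mumbai=147, Delhi=319. Sum = 86 + 10 + 297 + 147 + 319 = 859.

859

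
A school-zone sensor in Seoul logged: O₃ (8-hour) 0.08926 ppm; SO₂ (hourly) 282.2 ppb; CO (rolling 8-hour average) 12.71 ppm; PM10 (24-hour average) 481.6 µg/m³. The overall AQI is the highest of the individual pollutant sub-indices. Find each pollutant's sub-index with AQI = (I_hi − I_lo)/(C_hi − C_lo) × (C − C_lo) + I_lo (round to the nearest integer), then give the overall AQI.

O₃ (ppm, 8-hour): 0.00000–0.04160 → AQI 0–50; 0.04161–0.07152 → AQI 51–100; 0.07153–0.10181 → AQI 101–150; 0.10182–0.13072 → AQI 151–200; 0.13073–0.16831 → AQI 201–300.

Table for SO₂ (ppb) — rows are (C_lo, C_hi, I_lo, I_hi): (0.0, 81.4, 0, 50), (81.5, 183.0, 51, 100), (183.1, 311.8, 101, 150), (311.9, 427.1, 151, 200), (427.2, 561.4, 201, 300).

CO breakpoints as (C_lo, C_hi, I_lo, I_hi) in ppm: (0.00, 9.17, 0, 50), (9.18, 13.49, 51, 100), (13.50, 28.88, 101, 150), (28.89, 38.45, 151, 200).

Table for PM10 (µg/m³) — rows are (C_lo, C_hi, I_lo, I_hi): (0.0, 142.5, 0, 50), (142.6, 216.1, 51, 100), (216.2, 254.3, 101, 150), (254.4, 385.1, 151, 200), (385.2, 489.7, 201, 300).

292

O₃: row 0.07153–0.10181 (AQI 101–150). (150−101)·(0.08926−0.07153)/(0.10181−0.07153) + 101 = 49·0.01773/0.03028 + 101 ≈ 129.69 → 130.
SO₂: 282.2 lies in 183.1–311.8, so I_lo=101, I_hi=150, C_lo=183.1, C_hi=311.8.
(150−101)/(311.8−183.1) × (282.2−183.1) + 101 = 49/128.7 × 99.1 + 101 ≈ 138.73 → 139.
CO: 12.71 ∈ [9.18, 13.49] ↔ index [51, 100].
51 + (12.71−9.18)·(100−51)/(13.49−9.18) = 51 + 3.53·49/4.31 ≈ 91.13, so AQI = 91.
PM10 481.6: bracket 385.2–489.7 → index 201–300; slope 99/104.5, offset 96.4.
AQI = 201 + 99/104.5·96.4 ≈ 292.33 ⇒ 292.
Sub-indices: O₃→130, SO₂→139, CO→91, PM10→292. Overall AQI = max = 292; dominant pollutant is PM10.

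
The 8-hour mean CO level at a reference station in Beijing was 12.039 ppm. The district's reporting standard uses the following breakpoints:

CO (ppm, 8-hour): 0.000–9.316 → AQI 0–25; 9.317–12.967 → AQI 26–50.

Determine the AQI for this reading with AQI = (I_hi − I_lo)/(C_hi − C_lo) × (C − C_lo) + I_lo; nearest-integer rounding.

44

CO 12.039: bracket 9.317–12.967 → index 26–50; slope 24/3.650, offset 2.722.
AQI = 26 + 24/3.650·2.722 ≈ 43.90 ⇒ 44.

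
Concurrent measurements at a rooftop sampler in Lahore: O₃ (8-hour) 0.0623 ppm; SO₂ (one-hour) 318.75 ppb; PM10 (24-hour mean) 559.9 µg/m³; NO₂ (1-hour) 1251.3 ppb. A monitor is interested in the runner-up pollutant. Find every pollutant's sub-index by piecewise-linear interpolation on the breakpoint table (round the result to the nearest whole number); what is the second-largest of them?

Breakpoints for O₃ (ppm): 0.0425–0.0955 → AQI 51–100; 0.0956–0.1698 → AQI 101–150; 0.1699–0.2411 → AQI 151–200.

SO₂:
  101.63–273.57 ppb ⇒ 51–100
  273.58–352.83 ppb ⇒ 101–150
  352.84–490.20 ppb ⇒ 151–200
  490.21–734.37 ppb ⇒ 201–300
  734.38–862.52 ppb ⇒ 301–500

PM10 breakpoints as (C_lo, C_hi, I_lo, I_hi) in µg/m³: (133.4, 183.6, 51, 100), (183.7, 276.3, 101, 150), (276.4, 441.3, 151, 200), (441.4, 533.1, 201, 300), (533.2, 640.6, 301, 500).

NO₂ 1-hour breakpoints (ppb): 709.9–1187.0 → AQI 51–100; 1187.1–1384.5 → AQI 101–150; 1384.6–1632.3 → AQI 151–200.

129

O₃ 0.0623: bracket 0.0425–0.0955 → index 51–100; slope 49/0.0530, offset 0.0198.
AQI = 51 + 49/0.0530·0.0198 ≈ 69.31 ⇒ 69.
SO₂ 318.75: bracket 273.58–352.83 → index 101–150; slope 49/79.25, offset 45.17.
AQI = 101 + 49/79.25·45.17 ≈ 128.93 ⇒ 129.
PM10: 559.9 lies in 533.2–640.6, so I_lo=301, I_hi=500, C_lo=533.2, C_hi=640.6.
(500−301)/(640.6−533.2) × (559.9−533.2) + 301 = 199/107.4 × 26.7 + 301 ≈ 350.47 → 350.
NO₂: 1251.3 ∈ [1187.1, 1384.5] ↔ index [101, 150].
101 + (1251.3−1187.1)·(150−101)/(1384.5−1187.1) = 101 + 64.2·49/197.4 ≈ 116.94, so AQI = 117.
Sub-indices: O₃→69, SO₂→129, PM10→350, NO₂→117. Ranked high→low: 350, 129, 117, 69. Second-highest sub-index = 129.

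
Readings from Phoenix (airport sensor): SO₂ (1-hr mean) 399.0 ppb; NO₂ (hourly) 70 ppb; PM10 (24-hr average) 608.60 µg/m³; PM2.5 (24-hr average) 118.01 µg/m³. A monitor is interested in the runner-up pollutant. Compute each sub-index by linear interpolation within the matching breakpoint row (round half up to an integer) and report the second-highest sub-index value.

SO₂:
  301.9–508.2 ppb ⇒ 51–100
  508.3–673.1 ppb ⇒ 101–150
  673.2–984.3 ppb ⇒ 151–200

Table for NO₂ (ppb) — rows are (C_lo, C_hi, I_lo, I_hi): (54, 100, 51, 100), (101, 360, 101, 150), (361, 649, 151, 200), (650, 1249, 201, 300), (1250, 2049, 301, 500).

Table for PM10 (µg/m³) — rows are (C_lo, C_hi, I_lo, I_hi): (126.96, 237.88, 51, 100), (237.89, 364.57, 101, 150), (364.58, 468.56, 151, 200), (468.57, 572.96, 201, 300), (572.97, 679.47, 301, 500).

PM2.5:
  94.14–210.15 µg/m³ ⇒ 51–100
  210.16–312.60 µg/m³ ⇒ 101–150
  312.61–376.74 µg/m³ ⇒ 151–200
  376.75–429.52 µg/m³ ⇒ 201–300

74

SO₂: 399.0 lies in 301.9–508.2, so I_lo=51, I_hi=100, C_lo=301.9, C_hi=508.2.
(100−51)/(508.2−301.9) × (399.0−301.9) + 51 = 49/206.3 × 97.1 + 51 ≈ 74.06 → 74.
NO₂ 70: bracket 54–100 → index 51–100; slope 49/46, offset 16.
AQI = 51 + 49/46·16 ≈ 68.04 ⇒ 68.
PM10: 608.60 lies in 572.97–679.47, so I_lo=301, I_hi=500, C_lo=572.97, C_hi=679.47.
(500−301)/(679.47−572.97) × (608.60−572.97) + 301 = 199/106.50 × 35.63 + 301 ≈ 367.58 → 368.
PM2.5: row 94.14–210.15 (AQI 51–100). (100−51)·(118.01−94.14)/(210.15−94.14) + 51 = 49·23.87/116.01 + 51 ≈ 61.08 → 61.
Sub-indices: SO₂→74, NO₂→68, PM10→368, PM2.5→61. Ranked high→low: 368, 74, 68, 61. Second-highest sub-index = 74.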